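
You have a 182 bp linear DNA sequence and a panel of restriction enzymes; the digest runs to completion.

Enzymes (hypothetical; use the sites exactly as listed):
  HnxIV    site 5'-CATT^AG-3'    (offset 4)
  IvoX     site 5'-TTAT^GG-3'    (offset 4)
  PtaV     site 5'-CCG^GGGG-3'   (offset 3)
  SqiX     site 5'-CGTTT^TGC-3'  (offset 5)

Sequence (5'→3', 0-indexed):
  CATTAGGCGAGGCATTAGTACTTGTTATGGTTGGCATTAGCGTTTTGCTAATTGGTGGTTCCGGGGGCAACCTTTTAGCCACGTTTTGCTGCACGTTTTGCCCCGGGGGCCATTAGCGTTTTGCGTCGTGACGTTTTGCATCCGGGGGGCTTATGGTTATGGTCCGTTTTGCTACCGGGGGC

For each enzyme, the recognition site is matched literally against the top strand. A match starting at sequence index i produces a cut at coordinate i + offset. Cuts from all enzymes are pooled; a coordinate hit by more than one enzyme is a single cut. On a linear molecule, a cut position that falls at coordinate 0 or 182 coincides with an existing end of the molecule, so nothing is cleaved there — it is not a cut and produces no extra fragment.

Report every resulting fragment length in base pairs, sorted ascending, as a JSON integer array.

[4,5,6,7,7,7,8,8,9,9,10,10,12,12,12,15,18,23]

Site scan:
  HnxIV CATTAG/4: at [0, 12, 34, 110] ⇒ [4, 16, 38, 114]
  IvoX TTATGG/4: at [24, 150, 156] ⇒ [28, 154, 160]
  PtaV CCGGGGG/3: at [60, 102, 141, 174] ⇒ [63, 105, 144, 177]
  SqiX CGTTTTGC/5: at [40, 81, 93, 116, 131, 164] ⇒ [45, 86, 98, 121, 136, 169]

All cut coordinates (distinct, sorted): [4, 16, 28, 38, 45, 63, 86, 98, 105, 114, 121, 136, 144, 154, 160, 169, 177]

Fragment lengths:
  [0,4): 4 bp
  [4,16): 12 bp
  [16,28): 12 bp
  [28,38): 10 bp
  [38,45): 7 bp
  [45,63): 18 bp
  [63,86): 23 bp
  [86,98): 12 bp
  [98,105): 7 bp
  [105,114): 9 bp
  [114,121): 7 bp
  [121,136): 15 bp
  [136,144): 8 bp
  [144,154): 10 bp
  [154,160): 6 bp
  [160,169): 9 bp
  [169,177): 8 bp
  [177,182): 5 bp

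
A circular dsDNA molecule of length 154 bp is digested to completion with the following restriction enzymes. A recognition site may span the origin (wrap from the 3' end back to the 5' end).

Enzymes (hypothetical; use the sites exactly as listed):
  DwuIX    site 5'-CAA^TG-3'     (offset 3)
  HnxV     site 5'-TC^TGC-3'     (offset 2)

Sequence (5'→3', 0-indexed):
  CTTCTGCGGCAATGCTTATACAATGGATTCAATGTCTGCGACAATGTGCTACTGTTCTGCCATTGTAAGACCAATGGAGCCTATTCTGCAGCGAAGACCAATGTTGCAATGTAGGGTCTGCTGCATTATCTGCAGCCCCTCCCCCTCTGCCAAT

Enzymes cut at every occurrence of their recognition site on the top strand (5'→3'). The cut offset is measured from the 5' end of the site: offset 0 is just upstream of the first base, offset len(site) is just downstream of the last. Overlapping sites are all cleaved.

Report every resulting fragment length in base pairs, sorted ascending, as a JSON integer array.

Per-enzyme occurrences:
  DwuIX (CAATG, off=3): starts [9, 20, 29, 41, 71, 98, 106] → cuts [12, 23, 32, 44, 74, 101, 109]
  HnxV (TCTGC, off=2): starts [2, 34, 55, 84, 116, 128, 145] → cuts [4, 36, 57, 86, 118, 130, 147]

Pooled cuts: [4, 12, 23, 32, 36, 44, 57, 74, 86, 101, 109, 118, 130, 147]

Fragment lengths:
  4→12: 8 bp
  12→23: 11 bp
  23→32: 9 bp
  32→36: 4 bp
  36→44: 8 bp
  44→57: 13 bp
  57→74: 17 bp
  74→86: 12 bp
  86→101: 15 bp
  101→109: 8 bp
  109→118: 9 bp
  118→130: 12 bp
  130→147: 17 bp
  147→4 (wrap): 154-147+4 = 11 bp

[4,8,8,8,9,9,11,11,12,12,13,15,17,17]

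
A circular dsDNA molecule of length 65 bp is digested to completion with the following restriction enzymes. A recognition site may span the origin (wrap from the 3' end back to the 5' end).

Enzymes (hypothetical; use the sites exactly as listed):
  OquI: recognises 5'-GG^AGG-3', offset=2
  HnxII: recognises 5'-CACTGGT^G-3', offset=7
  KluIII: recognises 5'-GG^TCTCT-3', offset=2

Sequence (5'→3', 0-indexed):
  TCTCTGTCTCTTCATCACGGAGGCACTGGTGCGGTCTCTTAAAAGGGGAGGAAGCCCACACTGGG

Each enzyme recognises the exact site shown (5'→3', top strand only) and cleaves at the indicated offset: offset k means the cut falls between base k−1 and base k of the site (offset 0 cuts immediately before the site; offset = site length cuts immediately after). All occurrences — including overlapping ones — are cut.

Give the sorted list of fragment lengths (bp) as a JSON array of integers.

[4,10,14,17,20]

Site scan:
  OquI (GGAGG, off=2): starts [18, 46] → cuts [20, 48]
  HnxII (CACTGGTG, off=7): starts [23] → cuts [30]
  KluIII (GGTCTCT, off=2): starts [32, 63] → cuts [0, 34]

All cut coordinates (distinct, sorted): [0, 20, 30, 34, 48]

Fragment lengths:
  0→20: 20 bp
  20→30: 10 bp
  30→34: 4 bp
  34→48: 14 bp
  48→0 (wrap): 65-48+0 = 17 bp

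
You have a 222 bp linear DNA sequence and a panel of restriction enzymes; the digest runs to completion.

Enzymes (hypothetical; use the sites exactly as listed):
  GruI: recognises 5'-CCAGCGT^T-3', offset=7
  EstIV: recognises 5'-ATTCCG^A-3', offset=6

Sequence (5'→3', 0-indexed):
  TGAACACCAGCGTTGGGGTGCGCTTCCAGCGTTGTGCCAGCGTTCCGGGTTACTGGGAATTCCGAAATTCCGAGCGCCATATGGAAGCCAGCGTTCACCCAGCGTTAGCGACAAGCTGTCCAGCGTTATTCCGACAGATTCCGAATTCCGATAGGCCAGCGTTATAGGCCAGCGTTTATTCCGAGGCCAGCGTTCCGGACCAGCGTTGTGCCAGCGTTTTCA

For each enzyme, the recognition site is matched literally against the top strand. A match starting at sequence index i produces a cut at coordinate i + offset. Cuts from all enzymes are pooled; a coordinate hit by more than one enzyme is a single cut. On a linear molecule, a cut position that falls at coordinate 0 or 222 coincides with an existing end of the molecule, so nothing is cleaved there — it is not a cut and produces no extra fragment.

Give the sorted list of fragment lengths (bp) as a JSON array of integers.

[5,7,7,8,8,10,10,11,11,11,12,13,13,13,19,21,21,22]

Scan for sites:
  GruI (CCAGCGTT, off=7): starts [6, 25, 36, 87, 98, 119, 155, 168, 186, 199, 210] → cuts [13, 32, 43, 94, 105, 126, 162, 175, 193, 206, 217]
  EstIV (ATTCCGA, off=6): starts [58, 66, 127, 137, 144, 177] → cuts [64, 72, 133, 143, 150, 183]

Pooled cuts: [13, 32, 43, 64, 72, 94, 105, 126, 133, 143, 150, 162, 175, 183, 193, 206, 217]

Fragment lengths:
  [0,13): 13 bp
  [13,32): 19 bp
  [32,43): 11 bp
  [43,64): 21 bp
  [64,72): 8 bp
  [72,94): 22 bp
  [94,105): 11 bp
  [105,126): 21 bp
  [126,133): 7 bp
  [133,143): 10 bp
  [143,150): 7 bp
  [150,162): 12 bp
  [162,175): 13 bp
  [175,183): 8 bp
  [183,193): 10 bp
  [193,206): 13 bp
  [206,217): 11 bp
  [217,222): 5 bp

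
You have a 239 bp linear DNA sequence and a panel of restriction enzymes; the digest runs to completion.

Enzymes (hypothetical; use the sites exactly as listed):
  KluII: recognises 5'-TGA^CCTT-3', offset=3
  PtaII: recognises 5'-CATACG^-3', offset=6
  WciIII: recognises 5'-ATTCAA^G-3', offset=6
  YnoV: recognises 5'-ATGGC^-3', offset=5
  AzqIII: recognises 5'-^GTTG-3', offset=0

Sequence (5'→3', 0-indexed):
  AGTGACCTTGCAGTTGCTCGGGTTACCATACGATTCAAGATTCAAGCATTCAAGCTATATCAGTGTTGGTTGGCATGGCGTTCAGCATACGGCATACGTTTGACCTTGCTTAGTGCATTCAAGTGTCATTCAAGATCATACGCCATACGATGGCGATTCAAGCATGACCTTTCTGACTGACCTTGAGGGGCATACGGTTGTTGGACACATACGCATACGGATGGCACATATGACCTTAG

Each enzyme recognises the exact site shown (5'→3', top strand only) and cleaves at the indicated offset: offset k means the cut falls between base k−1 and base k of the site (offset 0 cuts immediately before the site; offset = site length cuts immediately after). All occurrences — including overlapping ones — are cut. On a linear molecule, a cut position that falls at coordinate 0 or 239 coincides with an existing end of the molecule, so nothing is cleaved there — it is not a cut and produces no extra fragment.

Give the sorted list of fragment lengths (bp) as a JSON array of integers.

[3,4,5,5,5,6,6,6,6,6,7,7,7,7,7,8,8,9,11,11,11,12,13,14,16,19,20]

Per-enzyme occurrences:
  KluII TGACCTT/3: at [2, 100, 164, 177, 230] ⇒ [5, 103, 167, 180, 233]
  PtaII CATACG/6: at [26, 85, 92, 136, 143, 190, 207, 213] ⇒ [32, 91, 98, 142, 149, 196, 213, 219]
  WciIII ATTCAAG/6: at [32, 39, 47, 116, 127, 155] ⇒ [38, 45, 53, 122, 133, 161]
  YnoV ATGGC/5: at [74, 149, 220] ⇒ [79, 154, 225]
  AzqIII GTTG/0: at [12, 64, 68, 196, 199] ⇒ [12, 64, 68, 196, 199]

All cut coordinates (distinct, sorted): [5, 12, 32, 38, 45, 53, 64, 68, 79, 91, 98, 103, 122, 133, 142, 149, 154, 161, 167, 180, 196, 199, 213, 219, 225, 233]

Fragments:
  [0,5): 5 bp
  [5,12): 7 bp
  [12,32): 20 bp
  [32,38): 6 bp
  [38,45): 7 bp
  [45,53): 8 bp
  [53,64): 11 bp
  [64,68): 4 bp
  [68,79): 11 bp
  [79,91): 12 bp
  [91,98): 7 bp
  [98,103): 5 bp
  [103,122): 19 bp
  [122,133): 11 bp
  [133,142): 9 bp
  [142,149): 7 bp
  [149,154): 5 bp
  [154,161): 7 bp
  [161,167): 6 bp
  [167,180): 13 bp
  [180,196): 16 bp
  [196,199): 3 bp
  [199,213): 14 bp
  [213,219): 6 bp
  [219,225): 6 bp
  [225,233): 8 bp
  [233,239): 6 bp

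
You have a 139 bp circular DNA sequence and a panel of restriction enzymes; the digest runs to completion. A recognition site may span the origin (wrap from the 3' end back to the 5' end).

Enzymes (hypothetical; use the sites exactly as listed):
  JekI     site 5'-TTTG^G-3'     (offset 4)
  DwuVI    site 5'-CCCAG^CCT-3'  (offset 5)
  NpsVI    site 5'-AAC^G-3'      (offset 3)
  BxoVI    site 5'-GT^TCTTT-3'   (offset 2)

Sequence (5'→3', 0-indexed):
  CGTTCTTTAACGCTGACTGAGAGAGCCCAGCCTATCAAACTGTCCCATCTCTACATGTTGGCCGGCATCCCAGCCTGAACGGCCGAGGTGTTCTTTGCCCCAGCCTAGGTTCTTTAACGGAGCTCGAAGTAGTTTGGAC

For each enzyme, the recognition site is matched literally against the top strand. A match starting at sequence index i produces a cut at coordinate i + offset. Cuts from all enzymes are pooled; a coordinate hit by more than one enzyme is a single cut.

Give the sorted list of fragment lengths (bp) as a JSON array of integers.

[6,7,7,8,8,11,12,18,19,43]

Per-enzyme occurrences:
  JekI TTTGG/4: at [132] ⇒ [136]
  DwuVI CCCAGCCT/5: at [25, 68, 98] ⇒ [30, 73, 103]
  NpsVI AACG/3: at [8, 77, 115] ⇒ [11, 80, 118]
  BxoVI GTTCTTT/2: at [1, 89, 108] ⇒ [3, 91, 110]

Pooled cuts: [3, 11, 30, 73, 80, 91, 103, 110, 118, 136]

Fragment lengths:
  3→11: 8 bp
  11→30: 19 bp
  30→73: 43 bp
  73→80: 7 bp
  80→91: 11 bp
  91→103: 12 bp
  103→110: 7 bp
  110→118: 8 bp
  118→136: 18 bp
  136→3 (wrap): 139-136+3 = 6 bp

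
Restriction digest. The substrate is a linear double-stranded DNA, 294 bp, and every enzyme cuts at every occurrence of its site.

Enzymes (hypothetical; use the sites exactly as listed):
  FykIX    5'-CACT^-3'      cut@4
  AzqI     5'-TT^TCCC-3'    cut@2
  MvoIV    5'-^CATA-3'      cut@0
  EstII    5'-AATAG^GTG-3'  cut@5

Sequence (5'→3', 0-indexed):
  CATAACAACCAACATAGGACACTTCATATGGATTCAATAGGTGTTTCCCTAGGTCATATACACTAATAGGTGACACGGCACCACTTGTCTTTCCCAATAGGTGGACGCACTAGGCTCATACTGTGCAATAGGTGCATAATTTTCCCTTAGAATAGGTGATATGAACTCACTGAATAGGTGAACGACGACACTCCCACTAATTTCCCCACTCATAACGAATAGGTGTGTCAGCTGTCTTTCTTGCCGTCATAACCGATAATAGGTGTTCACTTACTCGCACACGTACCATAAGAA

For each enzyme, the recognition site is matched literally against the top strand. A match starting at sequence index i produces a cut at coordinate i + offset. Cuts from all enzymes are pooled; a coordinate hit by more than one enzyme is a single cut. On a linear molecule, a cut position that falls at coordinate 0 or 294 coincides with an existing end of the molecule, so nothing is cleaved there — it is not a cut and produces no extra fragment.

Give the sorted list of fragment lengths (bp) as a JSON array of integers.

Scan for sites:
  FykIX CACT/4: at [19, 60, 81, 107, 167, 188, 194, 206, 267] ⇒ [23, 64, 85, 111, 171, 192, 198, 210, 271]
  AzqI TTTCCC/2: at [43, 89, 140, 200] ⇒ [45, 91, 142, 202]
  MvoIV CATA/0: at [0, 12, 24, 54, 116, 134, 210, 247, 286] ⇒ [12, 24, 54, 116, 134, 210, 247, 286] (position 0 is a terminus of the linear molecule — no cut)
  EstII AATAGGTG/5: at [35, 64, 95, 126, 150, 172, 217, 257] ⇒ [40, 69, 100, 131, 155, 177, 222, 262]

Pooled cuts: [12, 23, 24, 40, 45, 54, 64, 69, 85, 91, 100, 111, 116, 131, 134, 142, 155, 171, 177, 192, 198, 202, 210, 222, 247, 262, 271, 286]

Fragment lengths:
  [0,12): 12 bp
  [12,23): 11 bp
  [23,24): 1 bp
  [24,40): 16 bp
  [40,45): 5 bp
  [45,54): 9 bp
  [54,64): 10 bp
  [64,69): 5 bp
  [69,85): 16 bp
  [85,91): 6 bp
  [91,100): 9 bp
  [100,111): 11 bp
  [111,116): 5 bp
  [116,131): 15 bp
  [131,134): 3 bp
  [134,142): 8 bp
  [142,155): 13 bp
  [155,171): 16 bp
  [171,177): 6 bp
  [177,192): 15 bp
  [192,198): 6 bp
  [198,202): 4 bp
  [202,210): 8 bp
  [210,222): 12 bp
  [222,247): 25 bp
  [247,262): 15 bp
  [262,271): 9 bp
  [271,286): 15 bp
  [286,294): 8 bp

[1,3,4,5,5,5,6,6,6,8,8,8,9,9,9,10,11,11,12,12,13,15,15,15,15,16,16,16,25]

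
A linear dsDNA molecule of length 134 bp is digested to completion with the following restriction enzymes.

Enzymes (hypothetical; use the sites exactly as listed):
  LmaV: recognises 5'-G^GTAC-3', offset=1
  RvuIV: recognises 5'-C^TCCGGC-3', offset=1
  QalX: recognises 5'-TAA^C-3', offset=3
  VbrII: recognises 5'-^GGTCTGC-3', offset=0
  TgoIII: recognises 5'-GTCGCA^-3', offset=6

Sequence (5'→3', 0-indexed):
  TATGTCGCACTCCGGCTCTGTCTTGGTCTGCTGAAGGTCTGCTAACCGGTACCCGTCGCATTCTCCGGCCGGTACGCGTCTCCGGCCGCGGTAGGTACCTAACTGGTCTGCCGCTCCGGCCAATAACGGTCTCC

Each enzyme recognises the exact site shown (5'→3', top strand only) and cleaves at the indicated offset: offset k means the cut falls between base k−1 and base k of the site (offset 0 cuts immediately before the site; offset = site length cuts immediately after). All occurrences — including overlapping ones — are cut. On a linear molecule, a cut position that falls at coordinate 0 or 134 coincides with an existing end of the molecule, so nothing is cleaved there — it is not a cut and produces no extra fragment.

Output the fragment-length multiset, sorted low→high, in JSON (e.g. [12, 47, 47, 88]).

[1,2,3,3,8,8,8,9,9,10,10,11,12,12,14,14]

Scan for sites:
  LmaV GGTAC/1: at [47, 70, 93] ⇒ [48, 71, 94]
  RvuIV CTCCGGC/1: at [9, 62, 79, 113] ⇒ [10, 63, 80, 114]
  QalX TAAC/3: at [42, 99, 123] ⇒ [45, 102, 126]
  VbrII GGTCTGC/0: at [24, 35, 104] ⇒ [24, 35, 104]
  TgoIII GTCGCA/6: at [3, 54] ⇒ [9, 60]

All cut coordinates (distinct, sorted): [9, 10, 24, 35, 45, 48, 60, 63, 71, 80, 94, 102, 104, 114, 126]

Fragment lengths:
  [0,9): 9 bp
  [9,10): 1 bp
  [10,24): 14 bp
  [24,35): 11 bp
  [35,45): 10 bp
  [45,48): 3 bp
  [48,60): 12 bp
  [60,63): 3 bp
  [63,71): 8 bp
  [71,80): 9 bp
  [80,94): 14 bp
  [94,102): 8 bp
  [102,104): 2 bp
  [104,114): 10 bp
  [114,126): 12 bp
  [126,134): 8 bp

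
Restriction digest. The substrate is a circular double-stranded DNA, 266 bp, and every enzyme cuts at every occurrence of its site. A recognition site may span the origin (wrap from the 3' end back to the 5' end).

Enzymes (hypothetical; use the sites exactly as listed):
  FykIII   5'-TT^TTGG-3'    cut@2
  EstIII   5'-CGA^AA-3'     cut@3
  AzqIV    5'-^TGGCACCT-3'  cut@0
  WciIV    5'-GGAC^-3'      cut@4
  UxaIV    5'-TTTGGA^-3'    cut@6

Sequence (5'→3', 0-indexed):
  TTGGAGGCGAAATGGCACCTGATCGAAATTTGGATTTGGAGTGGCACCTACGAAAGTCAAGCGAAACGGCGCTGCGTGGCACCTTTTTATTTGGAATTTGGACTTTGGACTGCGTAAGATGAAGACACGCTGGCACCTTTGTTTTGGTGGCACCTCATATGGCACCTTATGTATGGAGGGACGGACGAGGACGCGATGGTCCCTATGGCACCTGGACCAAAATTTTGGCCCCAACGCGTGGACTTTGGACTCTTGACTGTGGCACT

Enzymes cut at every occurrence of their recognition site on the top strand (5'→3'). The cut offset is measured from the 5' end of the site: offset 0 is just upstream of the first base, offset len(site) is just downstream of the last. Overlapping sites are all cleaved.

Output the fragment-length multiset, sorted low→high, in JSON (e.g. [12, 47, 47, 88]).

[1,1,1,1,2,4,4,5,6,6,6,6,7,7,8,11,12,12,12,12,13,13,14,19,19,20,21,23]

Site scan:
  FykIII TTTTGG/2: at [141, 222] ⇒ [143, 224]
  EstIII CGAAA/3: at [7, 23, 50, 61] ⇒ [10, 26, 53, 64]
  AzqIV TGGCACCT/0: at [12, 41, 76, 130, 147, 159, 205] ⇒ [12, 41, 76, 130, 147, 159, 205]
  WciIV GGAC/4: at [99, 106, 178, 182, 188, 213, 239, 246] ⇒ [103, 110, 182, 186, 192, 217, 243, 250]
  UxaIV TTTGGA/6: at [28, 34, 89, 96, 103, 243, 265] ⇒ [5, 34, 40, 95, 102, 109, 249]

All cut coordinates (distinct, sorted): [5, 10, 12, 26, 34, 40, 41, 53, 64, 76, 95, 102, 103, 109, 110, 130, 143, 147, 159, 182, 186, 192, 205, 217, 224, 243, 249, 250]

Fragments:
  5→10: 5 bp
  10→12: 2 bp
  12→26: 14 bp
  26→34: 8 bp
  34→40: 6 bp
  40→41: 1 bp
  41→53: 12 bp
  53→64: 11 bp
  64→76: 12 bp
  76→95: 19 bp
  95→102: 7 bp
  102→103: 1 bp
  103→109: 6 bp
  109→110: 1 bp
  110→130: 20 bp
  130→143: 13 bp
  143→147: 4 bp
  147→159: 12 bp
  159→182: 23 bp
  182→186: 4 bp
  186→192: 6 bp
  192→205: 13 bp
  205→217: 12 bp
  217→224: 7 bp
  224→243: 19 bp
  243→249: 6 bp
  249→250: 1 bp
  250→5 (wrap): 266-250+5 = 21 bp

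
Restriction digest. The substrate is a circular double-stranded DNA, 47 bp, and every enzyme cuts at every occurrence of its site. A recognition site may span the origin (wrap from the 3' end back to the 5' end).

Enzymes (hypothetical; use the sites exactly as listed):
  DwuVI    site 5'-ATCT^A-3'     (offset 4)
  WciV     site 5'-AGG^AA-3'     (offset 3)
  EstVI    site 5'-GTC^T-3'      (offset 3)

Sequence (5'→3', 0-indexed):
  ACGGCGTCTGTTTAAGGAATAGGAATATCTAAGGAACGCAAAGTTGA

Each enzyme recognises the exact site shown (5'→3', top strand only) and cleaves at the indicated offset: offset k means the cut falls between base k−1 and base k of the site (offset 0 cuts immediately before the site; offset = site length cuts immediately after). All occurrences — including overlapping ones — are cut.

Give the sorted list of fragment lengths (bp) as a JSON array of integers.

[4,6,7,9,21]

Site scan:
  DwuVI ATCTA/4: at [26] ⇒ [30]
  WciV AGGAA/3: at [14, 20, 31] ⇒ [17, 23, 34]
  EstVI GTCT/3: at [5] ⇒ [8]

Pooled cuts: [8, 17, 23, 30, 34]

Fragments:
  8→17: 9 bp
  17→23: 6 bp
  23→30: 7 bp
  30→34: 4 bp
  34→8 (wrap): 47-34+8 = 21 bp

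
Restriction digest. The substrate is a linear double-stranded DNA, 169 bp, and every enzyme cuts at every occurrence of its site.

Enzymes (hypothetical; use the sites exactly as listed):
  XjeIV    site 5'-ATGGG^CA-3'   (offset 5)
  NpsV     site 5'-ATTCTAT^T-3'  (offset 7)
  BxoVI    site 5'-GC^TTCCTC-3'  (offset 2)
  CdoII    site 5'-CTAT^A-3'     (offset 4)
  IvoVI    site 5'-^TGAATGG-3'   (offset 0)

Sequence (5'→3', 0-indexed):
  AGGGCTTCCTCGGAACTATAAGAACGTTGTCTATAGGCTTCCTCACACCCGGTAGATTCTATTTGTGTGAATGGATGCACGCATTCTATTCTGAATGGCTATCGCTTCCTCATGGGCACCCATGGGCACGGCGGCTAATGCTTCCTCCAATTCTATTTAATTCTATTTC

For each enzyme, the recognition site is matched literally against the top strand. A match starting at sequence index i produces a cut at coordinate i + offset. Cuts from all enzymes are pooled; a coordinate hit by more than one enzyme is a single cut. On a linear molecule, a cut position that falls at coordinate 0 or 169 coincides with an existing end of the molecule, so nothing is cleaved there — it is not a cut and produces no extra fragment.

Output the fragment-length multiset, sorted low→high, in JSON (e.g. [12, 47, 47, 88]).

Per-enzyme occurrences:
  XjeIV ATGGGCA/5: at [111, 121] ⇒ [116, 126]
  NpsV ATTCTATT/7: at [55, 82, 149, 159] ⇒ [62, 89, 156, 166]
  BxoVI GCTTCCTC/2: at [3, 36, 103, 139] ⇒ [5, 38, 105, 141]
  CdoII CTATA/4: at [15, 30] ⇒ [19, 34]
  IvoVI TGAATGG/0: at [67, 91] ⇒ [67, 91]

Pooled cuts: [5, 19, 34, 38, 62, 67, 89, 91, 105, 116, 126, 141, 156, 166]

Fragments:
  [0,5): 5 bp
  [5,19): 14 bp
  [19,34): 15 bp
  [34,38): 4 bp
  [38,62): 24 bp
  [62,67): 5 bp
  [67,89): 22 bp
  [89,91): 2 bp
  [91,105): 14 bp
  [105,116): 11 bp
  [116,126): 10 bp
  [126,141): 15 bp
  [141,156): 15 bp
  [156,166): 10 bp
  [166,169): 3 bp

[2,3,4,5,5,10,10,11,14,14,15,15,15,22,24]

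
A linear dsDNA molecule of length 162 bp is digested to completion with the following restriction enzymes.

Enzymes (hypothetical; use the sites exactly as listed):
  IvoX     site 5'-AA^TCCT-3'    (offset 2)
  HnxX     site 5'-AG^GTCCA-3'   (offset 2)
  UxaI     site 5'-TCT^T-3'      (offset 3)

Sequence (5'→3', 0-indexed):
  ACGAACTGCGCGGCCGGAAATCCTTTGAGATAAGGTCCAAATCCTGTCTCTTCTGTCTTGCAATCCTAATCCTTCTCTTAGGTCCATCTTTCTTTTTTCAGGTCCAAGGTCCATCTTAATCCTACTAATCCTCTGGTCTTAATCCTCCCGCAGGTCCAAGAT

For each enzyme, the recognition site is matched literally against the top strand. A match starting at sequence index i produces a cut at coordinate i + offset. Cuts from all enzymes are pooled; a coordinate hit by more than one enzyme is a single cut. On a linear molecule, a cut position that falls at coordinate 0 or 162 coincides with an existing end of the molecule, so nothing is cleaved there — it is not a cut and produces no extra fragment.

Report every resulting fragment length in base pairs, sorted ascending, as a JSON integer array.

Scan for sites:
  IvoX AATCCT/2: at [18, 39, 61, 67, 117, 126, 140] ⇒ [20, 41, 63, 69, 119, 128, 142]
  HnxX AGGTCCA/2: at [32, 79, 99, 106, 151] ⇒ [34, 81, 101, 108, 153]
  UxaI TCTT/3: at [48, 55, 75, 86, 90, 113, 136] ⇒ [51, 58, 78, 89, 93, 116, 139]

Pooled cuts: [20, 34, 41, 51, 58, 63, 69, 78, 81, 89, 93, 101, 108, 116, 119, 128, 139, 142, 153]

Fragments:
  [0,20): 20 bp
  [20,34): 14 bp
  [34,41): 7 bp
  [41,51): 10 bp
  [51,58): 7 bp
  [58,63): 5 bp
  [63,69): 6 bp
  [69,78): 9 bp
  [78,81): 3 bp
  [81,89): 8 bp
  [89,93): 4 bp
  [93,101): 8 bp
  [101,108): 7 bp
  [108,116): 8 bp
  [116,119): 3 bp
  [119,128): 9 bp
  [128,139): 11 bp
  [139,142): 3 bp
  [142,153): 11 bp
  [153,162): 9 bp

[3,3,3,4,5,6,7,7,7,8,8,8,9,9,9,10,11,11,14,20]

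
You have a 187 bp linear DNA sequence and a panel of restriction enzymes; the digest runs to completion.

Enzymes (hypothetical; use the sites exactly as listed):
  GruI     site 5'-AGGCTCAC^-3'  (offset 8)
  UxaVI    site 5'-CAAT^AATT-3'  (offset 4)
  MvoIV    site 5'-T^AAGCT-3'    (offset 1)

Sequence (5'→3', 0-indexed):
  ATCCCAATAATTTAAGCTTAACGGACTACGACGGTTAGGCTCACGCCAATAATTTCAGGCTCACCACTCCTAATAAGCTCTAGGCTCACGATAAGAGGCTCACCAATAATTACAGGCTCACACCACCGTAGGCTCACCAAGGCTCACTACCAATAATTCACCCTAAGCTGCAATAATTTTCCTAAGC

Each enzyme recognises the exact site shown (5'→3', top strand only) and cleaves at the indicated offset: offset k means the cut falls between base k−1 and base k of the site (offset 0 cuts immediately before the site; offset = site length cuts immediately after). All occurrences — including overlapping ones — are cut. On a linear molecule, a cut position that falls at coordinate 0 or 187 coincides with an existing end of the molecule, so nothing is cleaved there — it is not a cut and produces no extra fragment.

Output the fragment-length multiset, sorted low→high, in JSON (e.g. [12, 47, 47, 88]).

Scan for sites:
  GruI AGGCTCAC/8: at [36, 56, 81, 95, 113, 129, 139] ⇒ [44, 64, 89, 103, 121, 137, 147]
  UxaVI CAATAATT/4: at [4, 46, 103, 150, 170] ⇒ [8, 50, 107, 154, 174]
  MvoIV TAAGCT/1: at [12, 73, 163] ⇒ [13, 74, 164]

All cut coordinates (distinct, sorted): [8, 13, 44, 50, 64, 74, 89, 103, 107, 121, 137, 147, 154, 164, 174]

Fragments:
  [0,8): 8 bp
  [8,13): 5 bp
  [13,44): 31 bp
  [44,50): 6 bp
  [50,64): 14 bp
  [64,74): 10 bp
  [74,89): 15 bp
  [89,103): 14 bp
  [103,107): 4 bp
  [107,121): 14 bp
  [121,137): 16 bp
  [137,147): 10 bp
  [147,154): 7 bp
  [154,164): 10 bp
  [164,174): 10 bp
  [174,187): 13 bp

[4,5,6,7,8,10,10,10,10,13,14,14,14,15,16,31]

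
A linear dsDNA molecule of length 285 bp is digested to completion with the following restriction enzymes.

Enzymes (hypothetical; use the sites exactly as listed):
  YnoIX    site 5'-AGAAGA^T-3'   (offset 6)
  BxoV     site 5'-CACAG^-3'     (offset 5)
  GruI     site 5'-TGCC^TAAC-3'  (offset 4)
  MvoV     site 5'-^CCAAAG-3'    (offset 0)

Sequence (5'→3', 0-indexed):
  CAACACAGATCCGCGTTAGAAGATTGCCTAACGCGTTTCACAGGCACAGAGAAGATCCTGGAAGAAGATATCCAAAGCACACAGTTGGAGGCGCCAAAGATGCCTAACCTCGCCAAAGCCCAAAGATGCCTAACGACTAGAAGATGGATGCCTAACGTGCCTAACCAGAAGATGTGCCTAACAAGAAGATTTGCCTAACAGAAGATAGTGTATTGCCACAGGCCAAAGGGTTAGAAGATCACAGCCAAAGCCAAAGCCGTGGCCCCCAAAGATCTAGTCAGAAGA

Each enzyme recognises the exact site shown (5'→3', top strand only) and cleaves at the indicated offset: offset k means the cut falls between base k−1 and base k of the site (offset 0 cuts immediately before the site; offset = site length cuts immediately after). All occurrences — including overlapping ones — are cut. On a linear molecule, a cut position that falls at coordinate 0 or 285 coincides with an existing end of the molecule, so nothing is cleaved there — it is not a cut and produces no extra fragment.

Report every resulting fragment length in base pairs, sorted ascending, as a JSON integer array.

Scan for sites:
  YnoIX (AGAAGAT, off=6): starts [17, 49, 62, 138, 166, 183, 199, 232] → cuts [23, 55, 68, 144, 172, 189, 205, 238]
  BxoV (CACAG, off=5): starts [3, 38, 44, 79, 216, 239] → cuts [8, 43, 49, 84, 221, 244]
  GruI (TGCCTAAC, off=4): starts [24, 100, 126, 148, 157, 174, 191] → cuts [28, 104, 130, 152, 161, 178, 195]
  MvoV (CCAAAG, off=0): starts [71, 93, 112, 119, 222, 244, 250, 265] → cuts [71, 93, 112, 119, 222, 244, 250, 265]

All cut coordinates (distinct, sorted): [8, 23, 28, 43, 49, 55, 68, 71, 84, 93, 104, 112, 119, 130, 144, 152, 161, 172, 178, 189, 195, 205, 221, 222, 238, 244, 250, 265]

Fragments:
  [0,8): 8 bp
  [8,23): 15 bp
  [23,28): 5 bp
  [28,43): 15 bp
  [43,49): 6 bp
  [49,55): 6 bp
  [55,68): 13 bp
  [68,71): 3 bp
  [71,84): 13 bp
  [84,93): 9 bp
  [93,104): 11 bp
  [104,112): 8 bp
  [112,119): 7 bp
  [119,130): 11 bp
  [130,144): 14 bp
  [144,152): 8 bp
  [152,161): 9 bp
  [161,172): 11 bp
  [172,178): 6 bp
  [178,189): 11 bp
  [189,195): 6 bp
  [195,205): 10 bp
  [205,221): 16 bp
  [221,222): 1 bp
  [222,238): 16 bp
  [238,244): 6 bp
  [244,250): 6 bp
  [250,265): 15 bp
  [265,285): 20 bp

[1,3,5,6,6,6,6,6,6,7,8,8,8,9,9,10,11,11,11,11,13,13,14,15,15,15,16,16,20]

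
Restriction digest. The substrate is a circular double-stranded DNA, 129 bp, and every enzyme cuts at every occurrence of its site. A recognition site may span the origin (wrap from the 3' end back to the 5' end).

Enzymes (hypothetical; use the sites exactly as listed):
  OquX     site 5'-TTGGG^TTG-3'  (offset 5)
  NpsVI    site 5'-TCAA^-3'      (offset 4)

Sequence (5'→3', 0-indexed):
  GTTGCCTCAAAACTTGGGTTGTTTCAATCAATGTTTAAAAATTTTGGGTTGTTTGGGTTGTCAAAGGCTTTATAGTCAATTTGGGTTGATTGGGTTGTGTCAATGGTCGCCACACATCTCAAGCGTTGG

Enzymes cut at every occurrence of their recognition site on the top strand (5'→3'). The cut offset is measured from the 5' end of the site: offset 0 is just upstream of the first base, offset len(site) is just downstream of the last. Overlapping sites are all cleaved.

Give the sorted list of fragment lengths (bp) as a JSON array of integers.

[4,6,7,8,8,9,9,9,9,9,15,17,19]

Site scan:
  OquX (TTGGGTTG, off=5): starts [13, 43, 52, 80, 89, 125] → cuts [1, 18, 48, 57, 85, 94]
  NpsVI (TCAA, off=4): starts [6, 23, 27, 60, 75, 99, 118] → cuts [10, 27, 31, 64, 79, 103, 122]

All cut coordinates (distinct, sorted): [1, 10, 18, 27, 31, 48, 57, 64, 79, 85, 94, 103, 122]

Fragment lengths:
  1→10: 9 bp
  10→18: 8 bp
  18→27: 9 bp
  27→31: 4 bp
  31→48: 17 bp
  48→57: 9 bp
  57→64: 7 bp
  64→79: 15 bp
  79→85: 6 bp
  85→94: 9 bp
  94→103: 9 bp
  103→122: 19 bp
  122→1 (wrap): 129-122+1 = 8 bp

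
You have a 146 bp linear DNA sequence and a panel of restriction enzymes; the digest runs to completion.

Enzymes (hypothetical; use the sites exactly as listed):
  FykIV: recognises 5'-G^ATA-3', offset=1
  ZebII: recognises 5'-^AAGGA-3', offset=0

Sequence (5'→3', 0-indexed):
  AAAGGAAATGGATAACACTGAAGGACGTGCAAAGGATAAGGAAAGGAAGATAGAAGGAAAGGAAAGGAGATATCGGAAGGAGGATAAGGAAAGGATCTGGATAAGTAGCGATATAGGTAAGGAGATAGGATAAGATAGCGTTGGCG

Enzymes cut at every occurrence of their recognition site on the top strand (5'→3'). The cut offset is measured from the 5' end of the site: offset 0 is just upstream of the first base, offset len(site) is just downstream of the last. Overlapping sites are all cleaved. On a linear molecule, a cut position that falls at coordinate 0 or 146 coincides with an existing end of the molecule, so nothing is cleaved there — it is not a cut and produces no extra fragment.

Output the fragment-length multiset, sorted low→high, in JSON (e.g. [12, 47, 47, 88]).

Scan for sites:
  FykIV (GATA, off=1): starts [10, 34, 48, 68, 82, 99, 109, 123, 128, 133] → cuts [11, 35, 49, 69, 83, 100, 110, 124, 129, 134]
  ZebII (AAGGA, off=0): starts [1, 20, 31, 37, 42, 53, 58, 63, 76, 85, 90, 118] → cuts [1, 20, 31, 37, 42, 53, 58, 63, 76, 85, 90, 118]

All cut coordinates (distinct, sorted): [1, 11, 20, 31, 35, 37, 42, 49, 53, 58, 63, 69, 76, 83, 85, 90, 100, 110, 118, 124, 129, 134]

Fragment lengths:
  [0,1): 1 bp
  [1,11): 10 bp
  [11,20): 9 bp
  [20,31): 11 bp
  [31,35): 4 bp
  [35,37): 2 bp
  [37,42): 5 bp
  [42,49): 7 bp
  [49,53): 4 bp
  [53,58): 5 bp
  [58,63): 5 bp
  [63,69): 6 bp
  [69,76): 7 bp
  [76,83): 7 bp
  [83,85): 2 bp
  [85,90): 5 bp
  [90,100): 10 bp
  [100,110): 10 bp
  [110,118): 8 bp
  [118,124): 6 bp
  [124,129): 5 bp
  [129,134): 5 bp
  [134,146): 12 bp

[1,2,2,4,4,5,5,5,5,5,5,6,6,7,7,7,8,9,10,10,10,11,12]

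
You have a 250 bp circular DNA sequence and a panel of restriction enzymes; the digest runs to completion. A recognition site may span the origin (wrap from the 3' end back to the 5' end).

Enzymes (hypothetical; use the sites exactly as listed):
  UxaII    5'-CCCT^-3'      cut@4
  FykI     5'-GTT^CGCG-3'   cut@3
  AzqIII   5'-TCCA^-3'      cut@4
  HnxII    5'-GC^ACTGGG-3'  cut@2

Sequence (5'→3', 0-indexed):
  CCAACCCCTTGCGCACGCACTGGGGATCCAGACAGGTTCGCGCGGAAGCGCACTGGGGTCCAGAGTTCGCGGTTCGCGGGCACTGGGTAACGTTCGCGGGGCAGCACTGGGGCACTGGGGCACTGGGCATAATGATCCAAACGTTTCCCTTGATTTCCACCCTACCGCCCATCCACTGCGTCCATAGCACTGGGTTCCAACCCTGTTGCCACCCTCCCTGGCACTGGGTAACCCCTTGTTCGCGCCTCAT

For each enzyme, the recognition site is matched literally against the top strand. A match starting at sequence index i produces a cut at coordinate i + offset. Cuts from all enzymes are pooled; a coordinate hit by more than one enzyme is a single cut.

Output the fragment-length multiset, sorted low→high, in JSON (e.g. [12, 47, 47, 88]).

[3,4,4,4,4,5,5,6,7,7,8,8,8,9,9,9,11,11,11,11,11,12,12,13,13,13,14,18]

Scan for sites:
  UxaII (CCCT, off=4): starts [5, 146, 159, 200, 211, 215, 232] → cuts [9, 150, 163, 204, 215, 219, 236]
  FykI (GTTCGCG, off=3): starts [35, 64, 71, 91, 237] → cuts [38, 67, 74, 94, 240]
  AzqIII (TCCA, off=4): starts [26, 58, 135, 155, 171, 180, 195, 249] → cuts [3, 30, 62, 139, 159, 175, 184, 199]
  HnxII (GCACTGGG, off=2): starts [16, 49, 79, 103, 111, 119, 186, 220] → cuts [18, 51, 81, 105, 113, 121, 188, 222]

Pooled cuts: [3, 9, 18, 30, 38, 51, 62, 67, 74, 81, 94, 105, 113, 121, 139, 150, 159, 163, 175, 184, 188, 199, 204, 215, 219, 222, 236, 240]

Fragment lengths:
  3→9: 6 bp
  9→18: 9 bp
  18→30: 12 bp
  30→38: 8 bp
  38→51: 13 bp
  51→62: 11 bp
  62→67: 5 bp
  67→74: 7 bp
  74→81: 7 bp
  81→94: 13 bp
  94→105: 11 bp
  105→113: 8 bp
  113→121: 8 bp
  121→139: 18 bp
  139→150: 11 bp
  150→159: 9 bp
  159→163: 4 bp
  163→175: 12 bp
  175→184: 9 bp
  184→188: 4 bp
  188→199: 11 bp
  199→204: 5 bp
  204→215: 11 bp
  215→219: 4 bp
  219→222: 3 bp
  222→236: 14 bp
  236→240: 4 bp
  240→3 (wrap): 250-240+3 = 13 bp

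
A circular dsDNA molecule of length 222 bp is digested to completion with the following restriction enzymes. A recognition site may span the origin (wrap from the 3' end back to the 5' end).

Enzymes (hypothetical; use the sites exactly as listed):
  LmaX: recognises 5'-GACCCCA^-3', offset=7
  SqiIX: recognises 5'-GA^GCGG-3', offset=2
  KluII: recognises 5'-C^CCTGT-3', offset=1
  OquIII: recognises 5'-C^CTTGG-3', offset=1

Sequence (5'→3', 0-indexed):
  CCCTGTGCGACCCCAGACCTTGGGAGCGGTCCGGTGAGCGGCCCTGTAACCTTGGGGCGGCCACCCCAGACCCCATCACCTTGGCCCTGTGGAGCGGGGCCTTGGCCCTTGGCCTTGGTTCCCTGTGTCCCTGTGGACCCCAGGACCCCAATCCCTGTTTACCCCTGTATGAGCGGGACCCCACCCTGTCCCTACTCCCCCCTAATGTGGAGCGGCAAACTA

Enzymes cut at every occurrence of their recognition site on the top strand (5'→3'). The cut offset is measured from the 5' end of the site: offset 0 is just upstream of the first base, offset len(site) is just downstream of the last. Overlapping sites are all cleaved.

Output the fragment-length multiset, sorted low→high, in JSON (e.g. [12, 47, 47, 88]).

[1,3,3,4,5,6,6,7,7,7,8,8,8,8,8,9,10,11,12,12,13,14,25,27]

Site scan:
  LmaX GACCCCA/7: at [8, 68, 135, 143, 176] ⇒ [15, 75, 142, 150, 183]
  SqiIX GAGCGG/2: at [23, 35, 91, 170, 209] ⇒ [25, 37, 93, 172, 211]
  KluII CCCTGT/1: at [0, 41, 84, 120, 128, 152, 162, 183] ⇒ [1, 42, 85, 121, 129, 153, 163, 184]
  OquIII CCTTGG/1: at [17, 49, 78, 99, 106, 112] ⇒ [18, 50, 79, 100, 107, 113]

All cut coordinates (distinct, sorted): [1, 15, 18, 25, 37, 42, 50, 75, 79, 85, 93, 100, 107, 113, 121, 129, 142, 150, 153, 163, 172, 183, 184, 211]

Fragment lengths:
  1→15: 14 bp
  15→18: 3 bp
  18→25: 7 bp
  25→37: 12 bp
  37→42: 5 bp
  42→50: 8 bp
  50→75: 25 bp
  75→79: 4 bp
  79→85: 6 bp
  85→93: 8 bp
  93→100: 7 bp
  100→107: 7 bp
  107→113: 6 bp
  113→121: 8 bp
  121→129: 8 bp
  129→142: 13 bp
  142→150: 8 bp
  150→153: 3 bp
  153→163: 10 bp
  163→172: 9 bp
  172→183: 11 bp
  183→184: 1 bp
  184→211: 27 bp
  211→1 (wrap): 222-211+1 = 12 bp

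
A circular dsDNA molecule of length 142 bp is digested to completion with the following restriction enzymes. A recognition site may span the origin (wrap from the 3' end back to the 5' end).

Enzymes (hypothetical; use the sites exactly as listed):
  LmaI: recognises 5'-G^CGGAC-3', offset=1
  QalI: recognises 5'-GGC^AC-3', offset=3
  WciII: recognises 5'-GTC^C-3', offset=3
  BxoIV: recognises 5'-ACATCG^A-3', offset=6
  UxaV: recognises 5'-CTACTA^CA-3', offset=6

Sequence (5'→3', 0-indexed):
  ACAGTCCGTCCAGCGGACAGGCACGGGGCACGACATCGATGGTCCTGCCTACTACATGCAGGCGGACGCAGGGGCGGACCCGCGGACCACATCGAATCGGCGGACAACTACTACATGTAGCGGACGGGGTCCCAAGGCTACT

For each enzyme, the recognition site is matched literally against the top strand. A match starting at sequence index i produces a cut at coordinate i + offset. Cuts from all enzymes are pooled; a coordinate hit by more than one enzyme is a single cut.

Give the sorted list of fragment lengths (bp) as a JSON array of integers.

Per-enzyme occurrences:
  LmaI (GCGGAC, off=1): starts [12, 61, 73, 81, 99, 119] → cuts [13, 62, 74, 82, 100, 120]
  QalI (GGCAC, off=3): starts [19, 26] → cuts [22, 29]
  WciII (GTCC, off=3): starts [3, 7, 41, 128] → cuts [6, 10, 44, 131]
  BxoIV (ACATCGA, off=6): starts [32, 88] → cuts [38, 94]
  UxaV (CTACTACA, off=6): starts [48, 107, 137] → cuts [1, 54, 113]

All cut coordinates (distinct, sorted): [1, 6, 10, 13, 22, 29, 38, 44, 54, 62, 74, 82, 94, 100, 113, 120, 131]

Fragments:
  1→6: 5 bp
  6→10: 4 bp
  10→13: 3 bp
  13→22: 9 bp
  22→29: 7 bp
  29→38: 9 bp
  38→44: 6 bp
  44→54: 10 bp
  54→62: 8 bp
  62→74: 12 bp
  74→82: 8 bp
  82→94: 12 bp
  94→100: 6 bp
  100→113: 13 bp
  113→120: 7 bp
  120→131: 11 bp
  131→1 (wrap): 142-131+1 = 12 bp

[3,4,5,6,6,7,7,8,8,9,9,10,11,12,12,12,13]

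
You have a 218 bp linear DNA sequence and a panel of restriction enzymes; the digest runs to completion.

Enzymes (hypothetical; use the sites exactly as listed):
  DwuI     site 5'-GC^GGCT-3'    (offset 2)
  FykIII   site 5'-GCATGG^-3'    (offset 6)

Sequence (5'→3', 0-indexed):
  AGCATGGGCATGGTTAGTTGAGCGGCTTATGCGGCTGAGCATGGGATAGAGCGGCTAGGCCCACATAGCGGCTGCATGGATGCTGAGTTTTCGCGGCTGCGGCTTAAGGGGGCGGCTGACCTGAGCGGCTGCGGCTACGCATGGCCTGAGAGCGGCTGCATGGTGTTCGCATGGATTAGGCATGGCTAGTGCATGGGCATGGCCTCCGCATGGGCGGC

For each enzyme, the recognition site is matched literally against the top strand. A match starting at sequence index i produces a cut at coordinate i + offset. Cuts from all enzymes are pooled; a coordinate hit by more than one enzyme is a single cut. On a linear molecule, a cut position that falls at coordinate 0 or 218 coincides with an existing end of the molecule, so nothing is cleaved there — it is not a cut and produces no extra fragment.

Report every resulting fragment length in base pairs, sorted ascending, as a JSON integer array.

[5,6,6,6,6,7,8,9,9,10,10,10,11,11,11,11,12,12,13,13,15,17]

Site scan:
  DwuI (GCGGCT, off=2): starts [21, 30, 50, 67, 92, 98, 111, 124, 130, 151] → cuts [23, 32, 52, 69, 94, 100, 113, 126, 132, 153]
  FykIII (GCATGG, off=6): starts [1, 7, 38, 73, 138, 157, 168, 179, 190, 196, 207] → cuts [7, 13, 44, 79, 144, 163, 174, 185, 196, 202, 213]

All cut coordinates (distinct, sorted): [7, 13, 23, 32, 44, 52, 69, 79, 94, 100, 113, 126, 132, 144, 153, 163, 174, 185, 196, 202, 213]

Fragment lengths:
  [0,7): 7 bp
  [7,13): 6 bp
  [13,23): 10 bp
  [23,32): 9 bp
  [32,44): 12 bp
  [44,52): 8 bp
  [52,69): 17 bp
  [69,79): 10 bp
  [79,94): 15 bp
  [94,100): 6 bp
  [100,113): 13 bp
  [113,126): 13 bp
  [126,132): 6 bp
  [132,144): 12 bp
  [144,153): 9 bp
  [153,163): 10 bp
  [163,174): 11 bp
  [174,185): 11 bp
  [185,196): 11 bp
  [196,202): 6 bp
  [202,213): 11 bp
  [213,218): 5 bp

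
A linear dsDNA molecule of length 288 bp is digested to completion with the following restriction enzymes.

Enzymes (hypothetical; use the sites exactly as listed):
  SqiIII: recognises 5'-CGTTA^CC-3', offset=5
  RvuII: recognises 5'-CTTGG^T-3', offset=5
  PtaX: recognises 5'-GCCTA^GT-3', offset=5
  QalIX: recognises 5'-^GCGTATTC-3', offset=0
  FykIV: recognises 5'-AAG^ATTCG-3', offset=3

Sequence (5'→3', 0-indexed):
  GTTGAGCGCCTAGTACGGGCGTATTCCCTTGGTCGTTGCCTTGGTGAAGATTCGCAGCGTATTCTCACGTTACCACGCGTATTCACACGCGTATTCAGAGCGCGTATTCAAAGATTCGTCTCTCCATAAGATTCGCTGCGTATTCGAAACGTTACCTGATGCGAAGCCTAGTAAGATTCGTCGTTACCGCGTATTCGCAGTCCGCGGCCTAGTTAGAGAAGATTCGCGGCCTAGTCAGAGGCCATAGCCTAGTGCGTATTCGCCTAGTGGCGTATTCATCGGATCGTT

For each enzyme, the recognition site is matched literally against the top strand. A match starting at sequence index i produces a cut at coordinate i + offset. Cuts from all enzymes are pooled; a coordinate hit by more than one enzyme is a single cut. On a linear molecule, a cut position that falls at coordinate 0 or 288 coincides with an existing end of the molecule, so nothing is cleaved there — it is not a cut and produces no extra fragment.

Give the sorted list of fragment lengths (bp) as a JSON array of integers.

[2,2,3,4,5,5,6,7,7,10,11,12,12,12,12,12,13,13,14,16,16,17,17,18,19,23]

Site scan:
  SqiIII CGTTACC/5: at [67, 149, 181] ⇒ [72, 154, 186]
  RvuII CTTGGT/5: at [27, 39] ⇒ [32, 44]
  PtaX GCCTAGT/5: at [7, 165, 206, 228, 246, 261] ⇒ [12, 170, 211, 233, 251, 266]
  QalIX GCGTATTC/0: at [18, 56, 76, 88, 101, 137, 188, 253, 269] ⇒ [18, 56, 76, 88, 101, 137, 188, 253, 269]
  FykIV AAGATTCG/3: at [46, 110, 127, 172, 218] ⇒ [49, 113, 130, 175, 221]

All cut coordinates (distinct, sorted): [12, 18, 32, 44, 49, 56, 72, 76, 88, 101, 113, 130, 137, 154, 170, 175, 186, 188, 211, 221, 233, 251, 253, 266, 269]

Fragments:
  [0,12): 12 bp
  [12,18): 6 bp
  [18,32): 14 bp
  [32,44): 12 bp
  [44,49): 5 bp
  [49,56): 7 bp
  [56,72): 16 bp
  [72,76): 4 bp
  [76,88): 12 bp
  [88,101): 13 bp
  [101,113): 12 bp
  [113,130): 17 bp
  [130,137): 7 bp
  [137,154): 17 bp
  [154,170): 16 bp
  [170,175): 5 bp
  [175,186): 11 bp
  [186,188): 2 bp
  [188,211): 23 bp
  [211,221): 10 bp
  [221,233): 12 bp
  [233,251): 18 bp
  [251,253): 2 bp
  [253,266): 13 bp
  [266,269): 3 bp
  [269,288): 19 bp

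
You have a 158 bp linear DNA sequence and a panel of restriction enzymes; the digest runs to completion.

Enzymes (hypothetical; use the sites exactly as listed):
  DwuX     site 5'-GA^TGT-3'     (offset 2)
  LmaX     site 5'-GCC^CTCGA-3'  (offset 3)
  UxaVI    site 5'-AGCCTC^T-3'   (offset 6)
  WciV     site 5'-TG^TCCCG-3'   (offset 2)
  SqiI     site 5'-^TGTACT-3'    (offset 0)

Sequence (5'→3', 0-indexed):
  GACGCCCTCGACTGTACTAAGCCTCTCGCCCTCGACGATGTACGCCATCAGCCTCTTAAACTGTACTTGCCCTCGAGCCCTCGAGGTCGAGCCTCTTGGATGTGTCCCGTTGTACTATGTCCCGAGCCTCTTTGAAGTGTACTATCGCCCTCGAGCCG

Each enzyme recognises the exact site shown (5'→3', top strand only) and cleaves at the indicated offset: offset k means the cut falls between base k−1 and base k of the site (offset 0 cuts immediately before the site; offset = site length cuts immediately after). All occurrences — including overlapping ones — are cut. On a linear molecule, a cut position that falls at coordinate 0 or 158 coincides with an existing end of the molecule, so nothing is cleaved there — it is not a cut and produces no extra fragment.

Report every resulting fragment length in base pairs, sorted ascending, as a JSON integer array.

Scan for sites:
  DwuX GATGT/2: at [36, 98] ⇒ [38, 100]
  LmaX GCCCTCGA/3: at [3, 27, 68, 76, 146] ⇒ [6, 30, 71, 79, 149]
  UxaVI AGCCTCT/6: at [19, 49, 89, 124] ⇒ [25, 55, 95, 130]
  WciV TGTCCCG/2: at [102, 117] ⇒ [104, 119]
  SqiI TGTACT/0: at [12, 61, 110, 137] ⇒ [12, 61, 110, 137]

All cut coordinates (distinct, sorted): [6, 12, 25, 30, 38, 55, 61, 71, 79, 95, 100, 104, 110, 119, 130, 137, 149]

Fragment lengths:
  [0,6): 6 bp
  [6,12): 6 bp
  [12,25): 13 bp
  [25,30): 5 bp
  [30,38): 8 bp
  [38,55): 17 bp
  [55,61): 6 bp
  [61,71): 10 bp
  [71,79): 8 bp
  [79,95): 16 bp
  [95,100): 5 bp
  [100,104): 4 bp
  [104,110): 6 bp
  [110,119): 9 bp
  [119,130): 11 bp
  [130,137): 7 bp
  [137,149): 12 bp
  [149,158): 9 bp

[4,5,5,6,6,6,6,7,8,8,9,9,10,11,12,13,16,17]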